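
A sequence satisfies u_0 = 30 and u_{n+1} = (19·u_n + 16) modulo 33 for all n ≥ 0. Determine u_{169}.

10

Computing terms: u_0 = 30,  u_1 = 25,  u_2 = 29,  u_3 = 6,  u_4 = 31,  u_5 = 11,  u_6 = 27,  u_7 = 1,  u_8 = 2,  u_9 = 21,  u_{10} = 19,  u_{11} = 14,  u_{12} = 18,  u_{13} = 28,  u_{14} = 20,  u_{15} = 0,  u_{16} = 16,  u_{17} = 23,  u_{18} = 24,  u_{19} = 10,  u_{20} = 8,  u_{21} = 3,  u_{22} = 7,  u_{23} = 17,  u_{24} = 9,  u_{25} = 22,  u_{26} = 5,  u_{27} = 12,  u_{28} = 13,  u_{29} = 32,  u_{30} = 30.
Since u_{30} = u_0 = 30, the sequence is periodic with period 30.
(169 - 0) mod 30 = 19, so u_{169} = u_{19} = 10.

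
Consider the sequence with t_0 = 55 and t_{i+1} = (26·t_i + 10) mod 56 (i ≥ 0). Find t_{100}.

We have t_0 = 55,  t_1 = 40,  t_2 = 42,  t_3 = 38,  t_4 = 46,  t_5 = 30,  t_6 = 6,  t_7 = 54,  t_8 = 14,  t_9 = 38.
Since t_9 = t_3 = 38, the sequence is eventually periodic: after a pre-period of length 3 it cycles with period 6.
For i ≥ 3, t_i depends only on (i - 3) mod 6. (100 - 3) mod 6 = 1, so t_{100} = t_4 = 46.

46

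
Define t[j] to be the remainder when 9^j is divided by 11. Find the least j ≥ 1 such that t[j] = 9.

We have t[0] = 1,  t[1] = 9,  t[2] = 4,  t[3] = 3,  t[4] = 5,  t[5] = 1.
The sequence repeats with period 5.
The value 9 first appears (with j ≥ 1) at t[1].

1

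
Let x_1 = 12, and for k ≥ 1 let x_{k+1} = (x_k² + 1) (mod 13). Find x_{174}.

2

We have x_1 = 12; x_2 = 2; x_3 = 5; x_4 = 0; x_5 = 1; x_6 = 2.
Since x_6 = x_2 = 2, the sequence is eventually periodic: after a pre-period of length 1 it cycles with period 4.
For k ≥ 2, x_k depends only on (k - 2) mod 4. (174 - 2) mod 4 = 0, so x_{174} = x_2 = 2.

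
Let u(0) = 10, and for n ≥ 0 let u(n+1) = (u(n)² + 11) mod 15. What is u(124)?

Listing terms: u(0) = 10,  u(1) = 6,  u(2) = 2,  u(3) = 0,  u(4) = 11,  u(5) = 12,  u(6) = 5,  u(7) = 6.
Since u(7) = u(1) = 6, the sequence is eventually periodic: after a pre-period of length 1 it cycles with period 6.
For n ≥ 1, u(n) depends only on (n - 1) mod 6. (124 - 1) mod 6 = 3, so u(124) = u(4) = 11.

11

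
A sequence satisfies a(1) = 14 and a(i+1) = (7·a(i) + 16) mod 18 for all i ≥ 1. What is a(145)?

14

We have a(1) = 14,  a(2) = 6,  a(3) = 4,  a(4) = 8,  a(5) = 0,  a(6) = 16,  a(7) = 2,  a(8) = 12,  a(9) = 10,  a(10) = 14.
Since a(10) = a(1) = 14, the sequence is periodic with period 9.
(145 - 1) mod 9 = 0, so a(145) = a(1) = 14.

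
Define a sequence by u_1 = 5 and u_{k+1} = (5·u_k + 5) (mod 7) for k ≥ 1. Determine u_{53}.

6

We have u_1 = 5,  u_2 = 2,  u_3 = 1,  u_4 = 3,  u_5 = 6,  u_6 = 0,  u_7 = 5.
The sequence repeats with period 6.
(53 - 1) mod 6 = 4, so u_{53} = u_5 = 6.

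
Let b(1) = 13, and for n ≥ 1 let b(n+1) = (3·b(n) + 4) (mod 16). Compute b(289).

13

Computing terms: b(1) = 13; b(2) = 11; b(3) = 5; b(4) = 3; b(5) = 13.
Since b(5) = b(1) = 13, the sequence is periodic with period 4.
(289 - 1) mod 4 = 0, so b(289) = b(1) = 13.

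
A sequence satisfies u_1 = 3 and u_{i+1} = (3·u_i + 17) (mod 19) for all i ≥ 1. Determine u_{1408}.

17

We have u_1 = 3,  u_2 = 7,  u_3 = 0,  u_4 = 17,  u_5 = 11,  u_6 = 12,  u_7 = 15,  u_8 = 5,  u_9 = 13,  u_{10} = 18,  u_{11} = 14,  u_{12} = 2,  u_{13} = 4,  u_{14} = 10,  u_{15} = 9,  u_{16} = 6,  u_{17} = 16,  u_{18} = 8,  u_{19} = 3.
The sequence repeats with period 18.
So u_{1408} = u_{1 + ((1408-1) mod 18)} = u_4 = 17.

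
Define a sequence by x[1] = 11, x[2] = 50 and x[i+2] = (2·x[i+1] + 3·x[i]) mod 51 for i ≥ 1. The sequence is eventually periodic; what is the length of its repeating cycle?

Listing terms: x[1] = 11; x[2] = 50; x[3] = 31; x[4] = 8; x[5] = 7; x[6] = 38; x[7] = 46; x[8] = 2; x[9] = 40; x[10] = 35; x[11] = 37; x[12] = 26; x[13] = 10; x[14] = 47; x[15] = 22; x[16] = 32; x[17] = 28; x[18] = 50; x[19] = 31.
Since (x[18], x[19]) = (x[2], x[3]) = (50, 31) (two consecutive terms determine the rest), the sequence is eventually periodic: after a pre-period of length 1 it cycles with period 16.

16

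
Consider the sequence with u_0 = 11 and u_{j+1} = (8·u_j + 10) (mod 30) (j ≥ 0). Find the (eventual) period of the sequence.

Computing terms: u_0 = 11,  u_1 = 8,  u_2 = 14,  u_3 = 2,  u_4 = 26,  u_5 = 8.
Since u_5 = u_1 = 8, the sequence is eventually periodic: after a pre-period of length 1 it cycles with period 4.

4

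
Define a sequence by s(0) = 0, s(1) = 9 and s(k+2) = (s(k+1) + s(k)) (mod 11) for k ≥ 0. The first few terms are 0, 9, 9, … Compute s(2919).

9

s(0) = 0, s(1) = 9, s(2) = 9, s(3) = 7, s(4) = 5, s(5) = 1, s(6) = 6, s(7) = 7, s(8) = 2, s(9) = 9, s(10) = 0, s(11) = 9.
Since (s(10), s(11)) = (s(0), s(1)) = (0, 9) (two consecutive terms determine the rest), the sequence is periodic with period 10.
So s(2919) = s(0 + ((2919-0) mod 10)) = s(9) = 9.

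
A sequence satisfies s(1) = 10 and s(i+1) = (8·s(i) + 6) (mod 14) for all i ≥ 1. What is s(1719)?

We have s(1) = 10,  s(2) = 2,  s(3) = 8,  s(4) = 0,  s(5) = 6,  s(6) = 12,  s(7) = 4,  s(8) = 10.
Since s(8) = s(1) = 10, the sequence is periodic with period 7.
So s(1719) = s(1 + ((1719-1) mod 7)) = s(4) = 0.

0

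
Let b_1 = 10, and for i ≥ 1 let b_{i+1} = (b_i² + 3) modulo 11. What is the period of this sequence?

Computing terms: b_1 = 10; b_2 = 4; b_3 = 8; b_4 = 1; b_5 = 4.
Since b_5 = b_2 = 4, the sequence is eventually periodic: after a pre-period of length 1 it cycles with period 3.

3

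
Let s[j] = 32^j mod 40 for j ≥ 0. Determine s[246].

24

Listing terms: s[0] = 1; s[1] = 32; s[2] = 24; s[3] = 8; s[4] = 16; s[5] = 32.
Since s[5] = s[1] = 32, the sequence is eventually periodic: after a pre-period of length 1 it cycles with period 4.
For j ≥ 1, s[j] depends only on (j - 1) mod 4. (246 - 1) mod 4 = 1, so s[246] = s[2] = 24.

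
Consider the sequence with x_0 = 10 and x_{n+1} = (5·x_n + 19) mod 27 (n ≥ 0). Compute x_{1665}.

21

x_0 = 10, x_1 = 15, x_2 = 13, x_3 = 3, x_4 = 7, x_5 = 0, x_6 = 19, x_7 = 6, x_8 = 22, x_9 = 21, x_{10} = 16, x_{11} = 18, x_{12} = 1, x_{13} = 24, x_{14} = 4, x_{15} = 12, x_{16} = 25, x_{17} = 9, x_{18} = 10.
The sequence repeats with period 18.
(1665 - 0) mod 18 = 9, so x_{1665} = x_9 = 21.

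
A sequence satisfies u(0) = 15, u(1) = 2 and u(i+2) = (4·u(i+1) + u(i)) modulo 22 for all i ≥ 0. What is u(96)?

u(0) = 15, u(1) = 2, u(2) = 1, u(3) = 6, u(4) = 3, u(5) = 18, u(6) = 9, u(7) = 10, u(8) = 5, u(9) = 8, u(10) = 15, u(11) = 2.
The sequence repeats with period 10.
(96 - 0) mod 10 = 6, so u(96) = u(6) = 9.

9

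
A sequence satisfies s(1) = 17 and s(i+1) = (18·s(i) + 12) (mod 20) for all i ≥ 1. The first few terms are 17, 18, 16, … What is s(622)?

8

Listing terms: s(1) = 17; s(2) = 18; s(3) = 16; s(4) = 0; s(5) = 12; s(6) = 8; s(7) = 16.
Since s(7) = s(3) = 16, the sequence is eventually periodic: after a pre-period of length 2 it cycles with period 4.
For i ≥ 3, s(i) depends only on (i - 3) mod 4. (622 - 3) mod 4 = 3, so s(622) = s(6) = 8.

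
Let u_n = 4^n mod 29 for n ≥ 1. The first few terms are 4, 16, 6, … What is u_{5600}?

Computing terms: u_1 = 4, u_2 = 16, u_3 = 6, u_4 = 24, u_5 = 9, u_6 = 7, u_7 = 28, u_8 = 25, u_9 = 13, u_{10} = 23, u_{11} = 5, u_{12} = 20, u_{13} = 22, u_{14} = 1, u_{15} = 4.
Since u_{15} = u_1 = 4, the sequence is periodic with period 14.
So u_{5600} = u_{1 + ((5600-1) mod 14)} = u_{14} = 1.

1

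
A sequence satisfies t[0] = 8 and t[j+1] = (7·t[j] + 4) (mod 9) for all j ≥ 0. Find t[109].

t[0] = 8, t[1] = 6, t[2] = 1, t[3] = 2, t[4] = 0, t[5] = 4, t[6] = 5, t[7] = 3, t[8] = 7, t[9] = 8.
The sequence repeats with period 9.
(109 - 0) mod 9 = 1, so t[109] = t[1] = 6.

6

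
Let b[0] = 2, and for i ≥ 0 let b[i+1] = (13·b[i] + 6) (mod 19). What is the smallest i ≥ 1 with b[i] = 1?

3

Listing terms: b[0] = 2,  b[1] = 13,  b[2] = 4,  b[3] = 1,  b[4] = 0,  b[5] = 6,  b[6] = 8,  b[7] = 15,  b[8] = 11,  b[9] = 16,  b[10] = 5,  b[11] = 14,  b[12] = 17,  b[13] = 18,  b[14] = 12,  b[15] = 10,  b[16] = 3,  b[17] = 7,  b[18] = 2.
The sequence repeats with period 18.
The value 1 first appears (with i ≥ 1) at b[3].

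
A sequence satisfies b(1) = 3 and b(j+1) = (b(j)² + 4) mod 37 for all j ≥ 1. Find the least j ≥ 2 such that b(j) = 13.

2

Listing terms: b(1) = 3, b(2) = 13, b(3) = 25, b(4) = 0, b(5) = 4, b(6) = 20, b(7) = 34, b(8) = 13.
Since b(8) = b(2) = 13, the sequence is eventually periodic: after a pre-period of length 1 it cycles with period 6.
The value 13 first appears (with j ≥ 2) at b(2).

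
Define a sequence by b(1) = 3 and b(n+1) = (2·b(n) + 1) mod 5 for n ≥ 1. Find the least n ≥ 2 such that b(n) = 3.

5

b(1) = 3, b(2) = 2, b(3) = 0, b(4) = 1, b(5) = 3.
Since b(5) = b(1) = 3, the sequence is periodic with period 4.
The value 3 next appears (with n ≥ 2) at b(5).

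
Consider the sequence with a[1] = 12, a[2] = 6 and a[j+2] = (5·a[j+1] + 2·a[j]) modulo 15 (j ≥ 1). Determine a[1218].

6

a[1] = 12,  a[2] = 6,  a[3] = 9,  a[4] = 12,  a[5] = 3,  a[6] = 9,  a[7] = 6,  a[8] = 3,  a[9] = 12,  a[10] = 6.
The sequence repeats with period 8.
(1218 - 1) mod 8 = 1, so a[1218] = a[2] = 6.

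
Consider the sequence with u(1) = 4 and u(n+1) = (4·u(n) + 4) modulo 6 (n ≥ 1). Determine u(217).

4

u(1) = 4; u(2) = 2; u(3) = 0; u(4) = 4.
Since u(4) = u(1) = 4, the sequence is periodic with period 3.
So u(217) = u(1 + ((217-1) mod 3)) = u(1) = 4.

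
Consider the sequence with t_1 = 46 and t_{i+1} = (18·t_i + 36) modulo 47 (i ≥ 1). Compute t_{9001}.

35

We have t_1 = 46; t_2 = 18; t_3 = 31; t_4 = 30; t_5 = 12; t_6 = 17; t_7 = 13; t_8 = 35; t_9 = 8; t_{10} = 39; t_{11} = 33; t_{12} = 19; t_{13} = 2; t_{14} = 25; t_{15} = 16; t_{16} = 42; t_{17} = 40; t_{18} = 4; t_{19} = 14; t_{20} = 6; t_{21} = 3; t_{22} = 43; t_{23} = 11; t_{24} = 46.
The sequence repeats with period 23.
So t_{9001} = t_{1 + ((9001-1) mod 23)} = t_8 = 35.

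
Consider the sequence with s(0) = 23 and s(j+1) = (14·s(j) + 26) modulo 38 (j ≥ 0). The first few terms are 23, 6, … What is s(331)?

16

s(0) = 23,  s(1) = 6,  s(2) = 34,  s(3) = 8,  s(4) = 24,  s(5) = 20,  s(6) = 2,  s(7) = 16,  s(8) = 22,  s(9) = 30,  s(10) = 28,  s(11) = 0,  s(12) = 26,  s(13) = 10,  s(14) = 14,  s(15) = 32,  s(16) = 18,  s(17) = 12,  s(18) = 4,  s(19) = 6.
Since s(19) = s(1) = 6, the sequence is eventually periodic: after a pre-period of length 1 it cycles with period 18.
For j ≥ 1, s(j) depends only on (j - 1) mod 18. (331 - 1) mod 18 = 6, so s(331) = s(7) = 16.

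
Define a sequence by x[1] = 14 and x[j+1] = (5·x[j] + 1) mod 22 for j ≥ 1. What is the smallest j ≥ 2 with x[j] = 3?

6

Listing terms: x[1] = 14, x[2] = 5, x[3] = 4, x[4] = 21, x[5] = 18, x[6] = 3, x[7] = 16, x[8] = 15, x[9] = 10, x[10] = 7, x[11] = 14.
Since x[11] = x[1] = 14, the sequence is periodic with period 10.
The value 3 first appears (with j ≥ 2) at x[6].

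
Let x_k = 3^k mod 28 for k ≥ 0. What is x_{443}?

19

We have x_0 = 1,  x_1 = 3,  x_2 = 9,  x_3 = 27,  x_4 = 25,  x_5 = 19,  x_6 = 1.
The sequence repeats with period 6.
(443 - 0) mod 6 = 5, so x_{443} = x_5 = 19.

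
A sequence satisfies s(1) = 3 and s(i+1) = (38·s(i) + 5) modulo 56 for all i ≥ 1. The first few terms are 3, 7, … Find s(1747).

31

Computing terms: s(1) = 3; s(2) = 7; s(3) = 47; s(4) = 55; s(5) = 23; s(6) = 39; s(7) = 31; s(8) = 7.
Since s(8) = s(2) = 7, the sequence is eventually periodic: after a pre-period of length 1 it cycles with period 6.
For i ≥ 2, s(i) depends only on (i - 2) mod 6. (1747 - 2) mod 6 = 5, so s(1747) = s(7) = 31.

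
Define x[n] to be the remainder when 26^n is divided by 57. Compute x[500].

x[1] = 26, x[2] = 49, x[3] = 20, x[4] = 7, x[5] = 11, x[6] = 1, x[7] = 26.
The sequence repeats with period 6.
(500 - 1) mod 6 = 1, so x[500] = x[2] = 49.

49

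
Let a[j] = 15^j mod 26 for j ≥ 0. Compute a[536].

a[0] = 1,  a[1] = 15,  a[2] = 17,  a[3] = 21,  a[4] = 3,  a[5] = 19,  a[6] = 25,  a[7] = 11,  a[8] = 9,  a[9] = 5,  a[10] = 23,  a[11] = 7,  a[12] = 1.
The sequence repeats with period 12.
(536 - 0) mod 12 = 8, so a[536] = a[8] = 9.

9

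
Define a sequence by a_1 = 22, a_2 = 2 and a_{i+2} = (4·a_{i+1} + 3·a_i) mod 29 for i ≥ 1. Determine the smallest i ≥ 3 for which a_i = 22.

29

We have a_1 = 22, a_2 = 2, a_3 = 16, a_4 = 12, a_5 = 9, a_6 = 14, a_7 = 25, a_8 = 26, a_9 = 5, a_{10} = 11, a_{11} = 1, a_{12} = 8, a_{13} = 6, a_{14} = 19, a_{15} = 7, a_{16} = 27, a_{17} = 13, a_{18} = 17, a_{19} = 20, a_{20} = 15, a_{21} = 4, a_{22} = 3, a_{23} = 24, a_{24} = 18, a_{25} = 28, a_{26} = 21, a_{27} = 23, a_{28} = 10, a_{29} = 22, a_{30} = 2.
Since (a_{29}, a_{30}) = (a_1, a_2) = (22, 2) (two consecutive terms determine the rest), the sequence is periodic with period 28.
The value 22 next appears (with i ≥ 3) at a_{29}.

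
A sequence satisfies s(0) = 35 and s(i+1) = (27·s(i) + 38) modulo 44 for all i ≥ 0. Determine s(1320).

35

Computing terms: s(0) = 35, s(1) = 15, s(2) = 3, s(3) = 31, s(4) = 39, s(5) = 35.
Since s(5) = s(0) = 35, the sequence is periodic with period 5.
(1320 - 0) mod 5 = 0, so s(1320) = s(0) = 35.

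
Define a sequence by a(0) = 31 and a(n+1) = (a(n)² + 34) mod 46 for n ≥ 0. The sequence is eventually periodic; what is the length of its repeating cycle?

3

Computing terms: a(0) = 31,  a(1) = 29,  a(2) = 1,  a(3) = 35,  a(4) = 17,  a(5) = 1.
Since a(5) = a(2) = 1, the sequence is eventually periodic: after a pre-period of length 2 it cycles with period 3.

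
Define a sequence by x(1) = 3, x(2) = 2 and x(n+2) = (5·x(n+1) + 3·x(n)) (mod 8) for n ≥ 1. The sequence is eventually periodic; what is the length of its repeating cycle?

We have x(1) = 3, x(2) = 2, x(3) = 3, x(4) = 5, x(5) = 2, x(6) = 1, x(7) = 3, x(8) = 2.
Since (x(7), x(8)) = (x(1), x(2)) = (3, 2) (two consecutive terms determine the rest), the sequence is periodic with period 6.

6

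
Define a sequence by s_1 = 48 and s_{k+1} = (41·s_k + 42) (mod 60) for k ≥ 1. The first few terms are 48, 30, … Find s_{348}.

42

Computing terms: s_1 = 48, s_2 = 30, s_3 = 12, s_4 = 54, s_5 = 36, s_6 = 18, s_7 = 0, s_8 = 42, s_9 = 24, s_{10} = 6, s_{11} = 48.
Since s_{11} = s_1 = 48, the sequence is periodic with period 10.
So s_{348} = s_{1 + ((348-1) mod 10)} = s_8 = 42.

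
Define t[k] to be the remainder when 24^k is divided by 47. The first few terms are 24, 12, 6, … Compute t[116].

24

t[1] = 24, t[2] = 12, t[3] = 6, t[4] = 3, t[5] = 25, t[6] = 36, t[7] = 18, t[8] = 9, t[9] = 28, t[10] = 14, t[11] = 7, t[12] = 27, t[13] = 37, t[14] = 42, t[15] = 21, t[16] = 34, t[17] = 17, t[18] = 32, t[19] = 16, t[20] = 8, t[21] = 4, t[22] = 2, t[23] = 1, t[24] = 24.
The sequence repeats with period 23.
(116 - 1) mod 23 = 0, so t[116] = t[1] = 24.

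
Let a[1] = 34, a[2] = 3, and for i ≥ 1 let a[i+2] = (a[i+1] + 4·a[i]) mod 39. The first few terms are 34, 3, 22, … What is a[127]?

5

a[1] = 34; a[2] = 3; a[3] = 22; a[4] = 34; a[5] = 5; a[6] = 24; a[7] = 5; a[8] = 23; a[9] = 4; a[10] = 18; a[11] = 34; a[12] = 28; a[13] = 8; a[14] = 3; a[15] = 35; a[16] = 8; a[17] = 31; a[18] = 24; a[19] = 31; a[20] = 10; a[21] = 17; a[22] = 18; a[23] = 8; a[24] = 2; a[25] = 34; a[26] = 3.
Since (a[25], a[26]) = (a[1], a[2]) = (34, 3) (two consecutive terms determine the rest), the sequence is periodic with period 24.
So a[127] = a[1 + ((127-1) mod 24)] = a[7] = 5.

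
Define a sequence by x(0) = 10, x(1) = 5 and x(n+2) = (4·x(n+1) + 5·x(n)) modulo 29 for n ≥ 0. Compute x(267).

Computing terms: x(0) = 10; x(1) = 5; x(2) = 12; x(3) = 15; x(4) = 4; x(5) = 4; x(6) = 7; x(7) = 19; x(8) = 24; x(9) = 17; x(10) = 14; x(11) = 25; x(12) = 25; x(13) = 22; x(14) = 10; x(15) = 5.
The sequence repeats with period 14.
(267 - 0) mod 14 = 1, so x(267) = x(1) = 5.

5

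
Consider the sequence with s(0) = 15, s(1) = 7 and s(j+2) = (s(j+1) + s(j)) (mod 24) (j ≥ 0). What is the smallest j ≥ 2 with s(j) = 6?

s(0) = 15,  s(1) = 7,  s(2) = 22,  s(3) = 5,  s(4) = 3,  s(5) = 8,  s(6) = 11,  s(7) = 19,  s(8) = 6,  s(9) = 1,  s(10) = 7,  s(11) = 8,  s(12) = 15,  s(13) = 23,  s(14) = 14,  s(15) = 13,  s(16) = 3,  s(17) = 16,  s(18) = 19,  s(19) = 11,  s(20) = 6,  s(21) = 17,  s(22) = 23,  s(23) = 16,  s(24) = 15,  s(25) = 7.
The sequence repeats with period 24.
The value 6 first appears (with j ≥ 2) at s(8).

8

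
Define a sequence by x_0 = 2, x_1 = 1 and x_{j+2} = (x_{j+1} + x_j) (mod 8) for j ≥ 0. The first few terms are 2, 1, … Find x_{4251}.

4

We have x_0 = 2,  x_1 = 1,  x_2 = 3,  x_3 = 4,  x_4 = 7,  x_5 = 3,  x_6 = 2,  x_7 = 5,  x_8 = 7,  x_9 = 4,  x_{10} = 3,  x_{11} = 7,  x_{12} = 2,  x_{13} = 1.
The sequence repeats with period 12.
(4251 - 0) mod 12 = 3, so x_{4251} = x_3 = 4.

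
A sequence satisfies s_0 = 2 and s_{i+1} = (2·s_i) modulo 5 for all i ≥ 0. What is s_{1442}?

3

s_0 = 2; s_1 = 4; s_2 = 3; s_3 = 1; s_4 = 2.
Since s_4 = s_0 = 2, the sequence is periodic with period 4.
(1442 - 0) mod 4 = 2, so s_{1442} = s_2 = 3.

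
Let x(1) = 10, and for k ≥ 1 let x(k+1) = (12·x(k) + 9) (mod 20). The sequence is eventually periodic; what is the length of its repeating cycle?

4

x(1) = 10,  x(2) = 9,  x(3) = 17,  x(4) = 13,  x(5) = 5,  x(6) = 9.
Since x(6) = x(2) = 9, the sequence is eventually periodic: after a pre-period of length 1 it cycles with period 4.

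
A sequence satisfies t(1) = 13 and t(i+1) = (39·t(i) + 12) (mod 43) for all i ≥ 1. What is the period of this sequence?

14

Computing terms: t(1) = 13,  t(2) = 3,  t(3) = 0,  t(4) = 12,  t(5) = 7,  t(6) = 27,  t(7) = 33,  t(8) = 9,  t(9) = 19,  t(10) = 22,  t(11) = 10,  t(12) = 15,  t(13) = 38,  t(14) = 32,  t(15) = 13.
Since t(15) = t(1) = 13, the sequence is periodic with period 14.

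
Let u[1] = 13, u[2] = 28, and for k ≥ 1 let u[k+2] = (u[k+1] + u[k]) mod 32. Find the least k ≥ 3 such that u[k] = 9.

3

Listing terms: u[1] = 13, u[2] = 28, u[3] = 9, u[4] = 5, u[5] = 14, u[6] = 19, u[7] = 1, u[8] = 20, u[9] = 21, u[10] = 9, u[11] = 30, u[12] = 7, u[13] = 5, u[14] = 12, u[15] = 17, u[16] = 29, u[17] = 14, u[18] = 11, u[19] = 25, u[20] = 4, u[21] = 29, u[22] = 1, u[23] = 30, u[24] = 31, u[25] = 29, u[26] = 28, u[27] = 25, u[28] = 21, u[29] = 14, u[30] = 3, u[31] = 17, u[32] = 20, u[33] = 5, u[34] = 25, u[35] = 30, u[36] = 23, u[37] = 21, u[38] = 12, u[39] = 1, u[40] = 13, u[41] = 14, u[42] = 27, u[43] = 9, u[44] = 4, u[45] = 13, u[46] = 17, u[47] = 30, u[48] = 15, u[49] = 13, u[50] = 28.
The sequence repeats with period 48.
The value 9 first appears (with k ≥ 3) at u[3].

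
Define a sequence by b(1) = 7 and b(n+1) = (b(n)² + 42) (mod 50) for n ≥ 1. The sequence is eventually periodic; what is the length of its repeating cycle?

Computing terms: b(1) = 7,  b(2) = 41,  b(3) = 23,  b(4) = 21,  b(5) = 33,  b(6) = 31,  b(7) = 3,  b(8) = 1,  b(9) = 43,  b(10) = 41.
Since b(10) = b(2) = 41, the sequence is eventually periodic: after a pre-period of length 1 it cycles with period 8.

8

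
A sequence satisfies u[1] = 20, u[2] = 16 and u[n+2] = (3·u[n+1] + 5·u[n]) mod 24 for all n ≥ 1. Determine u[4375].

4

u[1] = 20; u[2] = 16; u[3] = 4; u[4] = 20; u[5] = 8; u[6] = 4; u[7] = 4; u[8] = 8; u[9] = 20; u[10] = 4; u[11] = 16; u[12] = 20; u[13] = 20; u[14] = 16.
Since (u[13], u[14]) = (u[1], u[2]) = (20, 16) (two consecutive terms determine the rest), the sequence is periodic with period 12.
So u[4375] = u[1 + ((4375-1) mod 12)] = u[7] = 4.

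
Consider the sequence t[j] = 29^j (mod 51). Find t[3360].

We have t[1] = 29, t[2] = 25, t[3] = 11, t[4] = 13, t[5] = 20, t[6] = 19, t[7] = 41, t[8] = 16, t[9] = 5, t[10] = 43, t[11] = 23, t[12] = 4, t[13] = 14, t[14] = 49, t[15] = 44, t[16] = 1, t[17] = 29.
Since t[17] = t[1] = 29, the sequence is periodic with period 16.
So t[3360] = t[1 + ((3360-1) mod 16)] = t[16] = 1.

1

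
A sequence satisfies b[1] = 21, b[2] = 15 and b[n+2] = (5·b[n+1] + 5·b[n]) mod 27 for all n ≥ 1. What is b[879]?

0

Listing terms: b[1] = 21, b[2] = 15, b[3] = 18, b[4] = 3, b[5] = 24, b[6] = 0, b[7] = 12, b[8] = 6, b[9] = 9, b[10] = 21, b[11] = 15.
The sequence repeats with period 9.
(879 - 1) mod 9 = 5, so b[879] = b[6] = 0.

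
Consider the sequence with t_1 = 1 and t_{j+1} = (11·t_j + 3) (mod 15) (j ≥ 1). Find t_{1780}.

Listing terms: t_1 = 1,  t_2 = 14,  t_3 = 7,  t_4 = 5,  t_5 = 13,  t_6 = 11,  t_7 = 4,  t_8 = 2,  t_9 = 10,  t_{10} = 8,  t_{11} = 1.
Since t_{11} = t_1 = 1, the sequence is periodic with period 10.
So t_{1780} = t_{1 + ((1780-1) mod 10)} = t_{10} = 8.

8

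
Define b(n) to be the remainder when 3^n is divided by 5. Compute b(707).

b(0) = 1,  b(1) = 3,  b(2) = 4,  b(3) = 2,  b(4) = 1.
Since b(4) = b(0) = 1, the sequence is periodic with period 4.
(707 - 0) mod 4 = 3, so b(707) = b(3) = 2.

2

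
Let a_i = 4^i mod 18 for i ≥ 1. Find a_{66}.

10

a_1 = 4,  a_2 = 16,  a_3 = 10,  a_4 = 4.
The sequence repeats with period 3.
So a_{66} = a_{1 + ((66-1) mod 3)} = a_3 = 10.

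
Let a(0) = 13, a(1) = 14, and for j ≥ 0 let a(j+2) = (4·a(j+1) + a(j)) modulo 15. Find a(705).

Computing terms: a(0) = 13; a(1) = 14; a(2) = 9; a(3) = 5; a(4) = 14; a(5) = 1; a(6) = 3; a(7) = 13; a(8) = 10; a(9) = 8; a(10) = 12; a(11) = 11; a(12) = 11; a(13) = 10; a(14) = 6; a(15) = 4; a(16) = 7; a(17) = 2; a(18) = 0; a(19) = 2; a(20) = 8; a(21) = 4; a(22) = 9; a(23) = 10; a(24) = 4; a(25) = 11; a(26) = 3; a(27) = 8; a(28) = 5; a(29) = 13; a(30) = 12; a(31) = 1; a(32) = 1; a(33) = 5; a(34) = 6; a(35) = 14; a(36) = 2; a(37) = 7; a(38) = 0; a(39) = 7; a(40) = 13; a(41) = 14.
Since (a(40), a(41)) = (a(0), a(1)) = (13, 14) (two consecutive terms determine the rest), the sequence is periodic with period 40.
So a(705) = a(0 + ((705-0) mod 40)) = a(25) = 11.

11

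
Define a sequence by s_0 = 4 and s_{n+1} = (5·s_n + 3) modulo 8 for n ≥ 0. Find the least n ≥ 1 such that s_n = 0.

4

We have s_0 = 4, s_1 = 7, s_2 = 6, s_3 = 1, s_4 = 0, s_5 = 3, s_6 = 2, s_7 = 5, s_8 = 4.
The sequence repeats with period 8.
The value 0 first appears (with n ≥ 1) at s_4.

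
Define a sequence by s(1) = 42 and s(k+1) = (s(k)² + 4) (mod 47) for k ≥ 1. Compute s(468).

We have s(1) = 42, s(2) = 29, s(3) = 46, s(4) = 5, s(5) = 29.
Since s(5) = s(2) = 29, the sequence is eventually periodic: after a pre-period of length 1 it cycles with period 3.
For k ≥ 2, s(k) depends only on (k - 2) mod 3. (468 - 2) mod 3 = 1, so s(468) = s(3) = 46.

46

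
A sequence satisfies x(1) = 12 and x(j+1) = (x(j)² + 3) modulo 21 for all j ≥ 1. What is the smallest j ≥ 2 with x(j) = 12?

4

x(1) = 12; x(2) = 0; x(3) = 3; x(4) = 12.
Since x(4) = x(1) = 12, the sequence is periodic with period 3.
The value 12 next appears (with j ≥ 2) at x(4).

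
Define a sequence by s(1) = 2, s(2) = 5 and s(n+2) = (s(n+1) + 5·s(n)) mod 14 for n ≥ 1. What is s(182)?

11

We have s(1) = 2, s(2) = 5, s(3) = 1, s(4) = 12, s(5) = 3, s(6) = 7, s(7) = 8, s(8) = 1, s(9) = 13, s(10) = 4, s(11) = 13, s(12) = 5, s(13) = 0, s(14) = 11, s(15) = 11, s(16) = 10, s(17) = 9, s(18) = 3, s(19) = 6, s(20) = 7, s(21) = 9, s(22) = 2, s(23) = 5.
The sequence repeats with period 21.
So s(182) = s(1 + ((182-1) mod 21)) = s(14) = 11.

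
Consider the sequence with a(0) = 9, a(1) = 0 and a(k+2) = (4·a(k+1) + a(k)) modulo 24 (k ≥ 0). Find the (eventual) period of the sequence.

4

a(0) = 9; a(1) = 0; a(2) = 9; a(3) = 12; a(4) = 9; a(5) = 0.
The sequence repeats with period 4.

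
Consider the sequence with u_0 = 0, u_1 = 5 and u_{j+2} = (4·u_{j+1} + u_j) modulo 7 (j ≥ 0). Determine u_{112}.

0

Computing terms: u_0 = 0, u_1 = 5, u_2 = 6, u_3 = 1, u_4 = 3, u_5 = 6, u_6 = 6, u_7 = 2, u_8 = 0, u_9 = 2, u_{10} = 1, u_{11} = 6, u_{12} = 4, u_{13} = 1, u_{14} = 1, u_{15} = 5, u_{16} = 0, u_{17} = 5.
Since (u_{16}, u_{17}) = (u_0, u_1) = (0, 5) (two consecutive terms determine the rest), the sequence is periodic with period 16.
So u_{112} = u_{0 + ((112-0) mod 16)} = u_0 = 0.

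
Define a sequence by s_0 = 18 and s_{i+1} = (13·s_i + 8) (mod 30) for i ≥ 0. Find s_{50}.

4

Listing terms: s_0 = 18, s_1 = 2, s_2 = 4, s_3 = 0, s_4 = 8, s_5 = 22, s_6 = 24, s_7 = 20, s_8 = 28, s_9 = 12, s_{10} = 14, s_{11} = 10, s_{12} = 18.
Since s_{12} = s_0 = 18, the sequence is periodic with period 12.
(50 - 0) mod 12 = 2, so s_{50} = s_2 = 4.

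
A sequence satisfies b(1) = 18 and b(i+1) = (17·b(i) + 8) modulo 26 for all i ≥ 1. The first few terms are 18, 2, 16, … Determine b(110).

2

Computing terms: b(1) = 18,  b(2) = 2,  b(3) = 16,  b(4) = 20,  b(5) = 10,  b(6) = 22,  b(7) = 18.
The sequence repeats with period 6.
So b(110) = b(1 + ((110-1) mod 6)) = b(2) = 2.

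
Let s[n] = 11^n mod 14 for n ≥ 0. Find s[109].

Computing terms: s[0] = 1, s[1] = 11, s[2] = 9, s[3] = 1.
Since s[3] = s[0] = 1, the sequence is periodic with period 3.
(109 - 0) mod 3 = 1, so s[109] = s[1] = 11.

11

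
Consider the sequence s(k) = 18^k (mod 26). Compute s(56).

Listing terms: s(1) = 18,  s(2) = 12,  s(3) = 8,  s(4) = 14,  s(5) = 18.
Since s(5) = s(1) = 18, the sequence is periodic with period 4.
(56 - 1) mod 4 = 3, so s(56) = s(4) = 14.

14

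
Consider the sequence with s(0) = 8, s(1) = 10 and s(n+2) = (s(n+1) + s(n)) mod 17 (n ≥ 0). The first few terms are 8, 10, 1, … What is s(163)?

7

Computing terms: s(0) = 8, s(1) = 10, s(2) = 1, s(3) = 11, s(4) = 12, s(5) = 6, s(6) = 1, s(7) = 7, s(8) = 8, s(9) = 15, s(10) = 6, s(11) = 4, s(12) = 10, s(13) = 14, s(14) = 7, s(15) = 4, s(16) = 11, s(17) = 15, s(18) = 9, s(19) = 7, s(20) = 16, s(21) = 6, s(22) = 5, s(23) = 11, s(24) = 16, s(25) = 10, s(26) = 9, s(27) = 2, s(28) = 11, s(29) = 13, s(30) = 7, s(31) = 3, s(32) = 10, s(33) = 13, s(34) = 6, s(35) = 2, s(36) = 8, s(37) = 10.
The sequence repeats with period 36.
(163 - 0) mod 36 = 19, so s(163) = s(19) = 7.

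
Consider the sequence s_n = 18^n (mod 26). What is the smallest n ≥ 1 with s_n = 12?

We have s_0 = 1, s_1 = 18, s_2 = 12, s_3 = 8, s_4 = 14, s_5 = 18.
Since s_5 = s_1 = 18, the sequence is eventually periodic: after a pre-period of length 1 it cycles with period 4.
The value 12 first appears (with n ≥ 1) at s_2.

2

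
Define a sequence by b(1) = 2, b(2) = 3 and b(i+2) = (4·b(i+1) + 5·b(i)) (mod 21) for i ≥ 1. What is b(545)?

18

Computing terms: b(1) = 2, b(2) = 3, b(3) = 1, b(4) = 19, b(5) = 18, b(6) = 20, b(7) = 2, b(8) = 3.
The sequence repeats with period 6.
(545 - 1) mod 6 = 4, so b(545) = b(5) = 18.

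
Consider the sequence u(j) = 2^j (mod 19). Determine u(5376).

11

Listing terms: u(1) = 2, u(2) = 4, u(3) = 8, u(4) = 16, u(5) = 13, u(6) = 7, u(7) = 14, u(8) = 9, u(9) = 18, u(10) = 17, u(11) = 15, u(12) = 11, u(13) = 3, u(14) = 6, u(15) = 12, u(16) = 5, u(17) = 10, u(18) = 1, u(19) = 2.
The sequence repeats with period 18.
So u(5376) = u(1 + ((5376-1) mod 18)) = u(12) = 11.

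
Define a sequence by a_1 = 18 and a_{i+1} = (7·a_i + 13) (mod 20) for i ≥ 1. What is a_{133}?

18

Listing terms: a_1 = 18, a_2 = 19, a_3 = 6, a_4 = 15, a_5 = 18.
The sequence repeats with period 4.
(133 - 1) mod 4 = 0, so a_{133} = a_1 = 18.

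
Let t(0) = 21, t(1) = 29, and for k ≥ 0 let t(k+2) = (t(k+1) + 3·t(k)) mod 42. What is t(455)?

We have t(0) = 21; t(1) = 29; t(2) = 8; t(3) = 11; t(4) = 35; t(5) = 26; t(6) = 5; t(7) = 41; t(8) = 14; t(9) = 11; t(10) = 11; t(11) = 2; t(12) = 35; t(13) = 41; t(14) = 20; t(15) = 17; t(16) = 35; t(17) = 2; t(18) = 23; t(19) = 29; t(20) = 14; t(21) = 17; t(22) = 17; t(23) = 26; t(24) = 35; t(25) = 29; t(26) = 8.
Since (t(25), t(26)) = (t(1), t(2)) = (29, 8) (two consecutive terms determine the rest), the sequence is eventually periodic: after a pre-period of length 1 it cycles with period 24.
For k ≥ 1, t(k) depends only on (k - 1) mod 24. (455 - 1) mod 24 = 22, so t(455) = t(23) = 26.

26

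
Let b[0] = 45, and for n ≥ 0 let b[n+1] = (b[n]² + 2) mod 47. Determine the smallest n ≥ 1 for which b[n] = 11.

6

Listing terms: b[0] = 45, b[1] = 6, b[2] = 38, b[3] = 36, b[4] = 29, b[5] = 44, b[6] = 11, b[7] = 29.
Since b[7] = b[4] = 29, the sequence is eventually periodic: after a pre-period of length 4 it cycles with period 3.
The value 11 first appears (with n ≥ 1) at b[6].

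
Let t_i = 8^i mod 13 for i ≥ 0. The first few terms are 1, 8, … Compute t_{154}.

We have t_0 = 1; t_1 = 8; t_2 = 12; t_3 = 5; t_4 = 1.
Since t_4 = t_0 = 1, the sequence is periodic with period 4.
So t_{154} = t_{0 + ((154-0) mod 4)} = t_2 = 12.

12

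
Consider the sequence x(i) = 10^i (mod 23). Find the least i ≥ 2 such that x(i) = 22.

Listing terms: x(1) = 10, x(2) = 8, x(3) = 11, x(4) = 18, x(5) = 19, x(6) = 6, x(7) = 14, x(8) = 2, x(9) = 20, x(10) = 16, x(11) = 22, x(12) = 13, x(13) = 15, x(14) = 12, x(15) = 5, x(16) = 4, x(17) = 17, x(18) = 9, x(19) = 21, x(20) = 3, x(21) = 7, x(22) = 1, x(23) = 10.
Since x(23) = x(1) = 10, the sequence is periodic with period 22.
The value 22 first appears (with i ≥ 2) at x(11).

11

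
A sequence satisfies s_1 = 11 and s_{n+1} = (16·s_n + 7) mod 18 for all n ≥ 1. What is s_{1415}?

s_1 = 11,  s_2 = 3,  s_3 = 1,  s_4 = 5,  s_5 = 15,  s_6 = 13,  s_7 = 17,  s_8 = 9,  s_9 = 7,  s_{10} = 11.
Since s_{10} = s_1 = 11, the sequence is periodic with period 9.
(1415 - 1) mod 9 = 1, so s_{1415} = s_2 = 3.

3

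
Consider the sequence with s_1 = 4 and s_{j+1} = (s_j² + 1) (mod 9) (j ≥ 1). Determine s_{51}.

2

s_1 = 4; s_2 = 8; s_3 = 2; s_4 = 5; s_5 = 8.
Since s_5 = s_2 = 8, the sequence is eventually periodic: after a pre-period of length 1 it cycles with period 3.
For j ≥ 2, s_j depends only on (j - 2) mod 3. (51 - 2) mod 3 = 1, so s_{51} = s_3 = 2.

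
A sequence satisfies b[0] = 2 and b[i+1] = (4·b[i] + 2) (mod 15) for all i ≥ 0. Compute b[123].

5

Listing terms: b[0] = 2; b[1] = 10; b[2] = 12; b[3] = 5; b[4] = 7; b[5] = 0; b[6] = 2.
The sequence repeats with period 6.
So b[123] = b[0 + ((123-0) mod 6)] = b[3] = 5.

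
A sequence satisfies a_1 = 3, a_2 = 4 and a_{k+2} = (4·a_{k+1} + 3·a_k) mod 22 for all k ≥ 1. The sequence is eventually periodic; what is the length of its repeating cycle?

40

We have a_1 = 3,  a_2 = 4,  a_3 = 3,  a_4 = 2,  a_5 = 17,  a_6 = 8,  a_7 = 17,  a_8 = 4,  a_9 = 1,  a_{10} = 16,  a_{11} = 1,  a_{12} = 8,  a_{13} = 13,  a_{14} = 10,  a_{15} = 13,  a_{16} = 16,  a_{17} = 15,  a_{18} = 20,  a_{19} = 15,  a_{20} = 10,  a_{21} = 19,  a_{22} = 18,  a_{23} = 19,  a_{24} = 20,  a_{25} = 5,  a_{26} = 14,  a_{27} = 5,  a_{28} = 18,  a_{29} = 21,  a_{30} = 6,  a_{31} = 21,  a_{32} = 14,  a_{33} = 9,  a_{34} = 12,  a_{35} = 9,  a_{36} = 6,  a_{37} = 7,  a_{38} = 2,  a_{39} = 7,  a_{40} = 12,  a_{41} = 3,  a_{42} = 4.
The sequence repeats with period 40.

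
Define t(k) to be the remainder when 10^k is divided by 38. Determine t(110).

Listing terms: t(1) = 10, t(2) = 24, t(3) = 12, t(4) = 6, t(5) = 22, t(6) = 30, t(7) = 34, t(8) = 36, t(9) = 18, t(10) = 28, t(11) = 14, t(12) = 26, t(13) = 32, t(14) = 16, t(15) = 8, t(16) = 4, t(17) = 2, t(18) = 20, t(19) = 10.
Since t(19) = t(1) = 10, the sequence is periodic with period 18.
(110 - 1) mod 18 = 1, so t(110) = t(2) = 24.

24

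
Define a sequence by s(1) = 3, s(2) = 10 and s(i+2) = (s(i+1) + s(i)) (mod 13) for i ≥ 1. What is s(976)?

We have s(1) = 3,  s(2) = 10,  s(3) = 0,  s(4) = 10,  s(5) = 10,  s(6) = 7,  s(7) = 4,  s(8) = 11,  s(9) = 2,  s(10) = 0,  s(11) = 2,  s(12) = 2,  s(13) = 4,  s(14) = 6,  s(15) = 10,  s(16) = 3,  s(17) = 0,  s(18) = 3,  s(19) = 3,  s(20) = 6,  s(21) = 9,  s(22) = 2,  s(23) = 11,  s(24) = 0,  s(25) = 11,  s(26) = 11,  s(27) = 9,  s(28) = 7,  s(29) = 3,  s(30) = 10.
Since (s(29), s(30)) = (s(1), s(2)) = (3, 10) (two consecutive terms determine the rest), the sequence is periodic with period 28.
(976 - 1) mod 28 = 23, so s(976) = s(24) = 0.

0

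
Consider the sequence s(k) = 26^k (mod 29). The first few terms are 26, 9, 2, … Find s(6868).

7

We have s(1) = 26; s(2) = 9; s(3) = 2; s(4) = 23; s(5) = 18; s(6) = 4; s(7) = 17; s(8) = 7; s(9) = 8; s(10) = 5; s(11) = 14; s(12) = 16; s(13) = 10; s(14) = 28; s(15) = 3; s(16) = 20; s(17) = 27; s(18) = 6; s(19) = 11; s(20) = 25; s(21) = 12; s(22) = 22; s(23) = 21; s(24) = 24; s(25) = 15; s(26) = 13; s(27) = 19; s(28) = 1; s(29) = 26.
The sequence repeats with period 28.
So s(6868) = s(1 + ((6868-1) mod 28)) = s(8) = 7.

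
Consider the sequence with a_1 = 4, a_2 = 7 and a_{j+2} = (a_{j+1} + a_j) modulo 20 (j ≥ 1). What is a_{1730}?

7

a_1 = 4, a_2 = 7, a_3 = 11, a_4 = 18, a_5 = 9, a_6 = 7, a_7 = 16, a_8 = 3, a_9 = 19, a_{10} = 2, a_{11} = 1, a_{12} = 3, a_{13} = 4, a_{14} = 7.
Since (a_{13}, a_{14}) = (a_1, a_2) = (4, 7) (two consecutive terms determine the rest), the sequence is periodic with period 12.
(1730 - 1) mod 12 = 1, so a_{1730} = a_2 = 7.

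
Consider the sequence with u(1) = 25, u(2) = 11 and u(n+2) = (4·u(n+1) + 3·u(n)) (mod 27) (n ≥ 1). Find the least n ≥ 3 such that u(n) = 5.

We have u(1) = 25, u(2) = 11, u(3) = 11, u(4) = 23, u(5) = 17, u(6) = 2, u(7) = 5, u(8) = 26, u(9) = 11, u(10) = 14, u(11) = 8, u(12) = 20, u(13) = 23, u(14) = 17.
Since (u(13), u(14)) = (u(4), u(5)) = (23, 17) (two consecutive terms determine the rest), the sequence is eventually periodic: after a pre-period of length 3 it cycles with period 9.
The value 5 first appears (with n ≥ 3) at u(7).

7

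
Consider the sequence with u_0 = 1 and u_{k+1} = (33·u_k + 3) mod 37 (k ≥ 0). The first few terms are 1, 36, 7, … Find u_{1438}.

Computing terms: u_0 = 1, u_1 = 36, u_2 = 7, u_3 = 12, u_4 = 29, u_5 = 35, u_6 = 11, u_7 = 33, u_8 = 19, u_9 = 1.
The sequence repeats with period 9.
(1438 - 0) mod 9 = 7, so u_{1438} = u_7 = 33.

33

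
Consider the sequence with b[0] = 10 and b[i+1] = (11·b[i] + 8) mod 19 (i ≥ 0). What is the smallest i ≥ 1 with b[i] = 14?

2

We have b[0] = 10; b[1] = 4; b[2] = 14; b[3] = 10.
The sequence repeats with period 3.
The value 14 first appears (with i ≥ 1) at b[2].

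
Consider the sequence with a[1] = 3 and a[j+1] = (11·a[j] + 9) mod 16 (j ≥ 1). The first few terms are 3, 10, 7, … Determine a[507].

We have a[1] = 3, a[2] = 10, a[3] = 7, a[4] = 6, a[5] = 11, a[6] = 2, a[7] = 15, a[8] = 14, a[9] = 3.
The sequence repeats with period 8.
So a[507] = a[1 + ((507-1) mod 8)] = a[3] = 7.

7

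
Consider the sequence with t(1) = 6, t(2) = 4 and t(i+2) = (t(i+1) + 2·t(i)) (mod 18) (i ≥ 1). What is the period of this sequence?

18

Listing terms: t(1) = 6,  t(2) = 4,  t(3) = 16,  t(4) = 6,  t(5) = 2,  t(6) = 14,  t(7) = 0,  t(8) = 10,  t(9) = 10,  t(10) = 12,  t(11) = 14,  t(12) = 2,  t(13) = 12,  t(14) = 16,  t(15) = 4,  t(16) = 0,  t(17) = 8,  t(18) = 8,  t(19) = 6,  t(20) = 4.
Since (t(19), t(20)) = (t(1), t(2)) = (6, 4) (two consecutive terms determine the rest), the sequence is periodic with period 18.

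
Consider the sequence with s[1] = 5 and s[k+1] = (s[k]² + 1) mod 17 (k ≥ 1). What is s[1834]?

We have s[1] = 5, s[2] = 9, s[3] = 14, s[4] = 10, s[5] = 16, s[6] = 2, s[7] = 5.
The sequence repeats with period 6.
So s[1834] = s[1 + ((1834-1) mod 6)] = s[4] = 10.

10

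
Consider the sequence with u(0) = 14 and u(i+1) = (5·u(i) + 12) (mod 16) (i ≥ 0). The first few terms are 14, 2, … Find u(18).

u(0) = 14, u(1) = 2, u(2) = 6, u(3) = 10, u(4) = 14.
The sequence repeats with period 4.
(18 - 0) mod 4 = 2, so u(18) = u(2) = 6.

6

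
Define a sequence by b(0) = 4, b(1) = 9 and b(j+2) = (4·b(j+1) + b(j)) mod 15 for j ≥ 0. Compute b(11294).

b(0) = 4, b(1) = 9, b(2) = 10, b(3) = 4, b(4) = 11, b(5) = 3, b(6) = 8, b(7) = 5, b(8) = 13, b(9) = 12, b(10) = 1, b(11) = 1, b(12) = 5, b(13) = 6, b(14) = 14, b(15) = 2, b(16) = 7, b(17) = 0, b(18) = 7, b(19) = 13, b(20) = 14, b(21) = 9, b(22) = 5, b(23) = 14, b(24) = 1, b(25) = 3, b(26) = 13, b(27) = 10, b(28) = 8, b(29) = 12, b(30) = 11, b(31) = 11, b(32) = 10, b(33) = 6, b(34) = 4, b(35) = 7, b(36) = 2, b(37) = 0, b(38) = 2, b(39) = 8, b(40) = 4, b(41) = 9.
The sequence repeats with period 40.
So b(11294) = b(0 + ((11294-0) mod 40)) = b(14) = 14.

14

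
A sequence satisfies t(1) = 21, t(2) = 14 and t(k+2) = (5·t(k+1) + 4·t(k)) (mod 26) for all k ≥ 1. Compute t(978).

Listing terms: t(1) = 21,  t(2) = 14,  t(3) = 24,  t(4) = 20,  t(5) = 14,  t(6) = 20,  t(7) = 0,  t(8) = 2,  t(9) = 10,  t(10) = 6,  t(11) = 18,  t(12) = 10,  t(13) = 18,  t(14) = 0,  t(15) = 20,  t(16) = 22,  t(17) = 8,  t(18) = 24,  t(19) = 22,  t(20) = 24,  t(21) = 0,  t(22) = 18,  t(23) = 12,  t(24) = 2,  t(25) = 6,  t(26) = 12,  t(27) = 6,  t(28) = 0,  t(29) = 24,  t(30) = 16,  t(31) = 20,  t(32) = 8,  t(33) = 16,  t(34) = 8,  t(35) = 0,  t(36) = 6,  t(37) = 4,  t(38) = 18,  t(39) = 2,  t(40) = 4,  t(41) = 2,  t(42) = 0,  t(43) = 8,  t(44) = 14,  t(45) = 24.
Since (t(44), t(45)) = (t(2), t(3)) = (14, 24) (two consecutive terms determine the rest), the sequence is eventually periodic: after a pre-period of length 1 it cycles with period 42.
For k ≥ 2, t(k) depends only on (k - 2) mod 42. (978 - 2) mod 42 = 10, so t(978) = t(12) = 10.

10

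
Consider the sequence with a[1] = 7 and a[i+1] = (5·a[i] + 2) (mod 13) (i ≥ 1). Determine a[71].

5

Listing terms: a[1] = 7, a[2] = 11, a[3] = 5, a[4] = 1, a[5] = 7.
The sequence repeats with period 4.
So a[71] = a[1 + ((71-1) mod 4)] = a[3] = 5.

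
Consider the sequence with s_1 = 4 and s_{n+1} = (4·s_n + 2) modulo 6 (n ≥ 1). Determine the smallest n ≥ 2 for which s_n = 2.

3

Listing terms: s_1 = 4; s_2 = 0; s_3 = 2; s_4 = 4.
Since s_4 = s_1 = 4, the sequence is periodic with period 3.
The value 2 first appears (with n ≥ 2) at s_3.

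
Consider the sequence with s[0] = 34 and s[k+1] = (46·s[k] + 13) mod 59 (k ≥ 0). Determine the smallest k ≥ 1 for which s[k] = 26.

15

We have s[0] = 34, s[1] = 43, s[2] = 44, s[3] = 31, s[4] = 23, s[5] = 9, s[6] = 14, s[7] = 8, s[8] = 27, s[9] = 16, s[10] = 41, s[11] = 11, s[12] = 47, s[13] = 51, s[14] = 58, s[15] = 26, s[16] = 29, s[17] = 49, s[18] = 25, s[19] = 42, s[20] = 57, s[21] = 39, s[22] = 37, s[23] = 4, s[24] = 20, s[25] = 48, s[26] = 38, s[27] = 50, s[28] = 12, s[29] = 34.
The sequence repeats with period 29.
The value 26 first appears (with k ≥ 1) at s[15].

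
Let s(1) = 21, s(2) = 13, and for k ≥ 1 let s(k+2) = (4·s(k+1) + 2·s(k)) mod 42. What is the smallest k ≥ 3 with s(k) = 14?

We have s(1) = 21; s(2) = 13; s(3) = 10; s(4) = 24; s(5) = 32; s(6) = 8; s(7) = 12; s(8) = 22; s(9) = 28; s(10) = 30; s(11) = 8; s(12) = 8; s(13) = 6; s(14) = 40; s(15) = 4; s(16) = 12; s(17) = 14; s(18) = 38; s(19) = 12; s(20) = 40; s(21) = 16; s(22) = 18; s(23) = 20; s(24) = 32; s(25) = 0; s(26) = 22; s(27) = 4; s(28) = 18; s(29) = 38; s(30) = 20; s(31) = 30; s(32) = 34; s(33) = 28; s(34) = 12; s(35) = 20; s(36) = 20; s(37) = 36; s(38) = 16; s(39) = 10; s(40) = 30; s(41) = 14; s(42) = 32; s(43) = 30; s(44) = 16; s(45) = 40; s(46) = 24; s(47) = 8; s(48) = 38; s(49) = 0; s(50) = 34; s(51) = 10; s(52) = 24.
Since (s(51), s(52)) = (s(3), s(4)) = (10, 24) (two consecutive terms determine the rest), the sequence is eventually periodic: after a pre-period of length 2 it cycles with period 48.
The value 14 first appears (with k ≥ 3) at s(17).

17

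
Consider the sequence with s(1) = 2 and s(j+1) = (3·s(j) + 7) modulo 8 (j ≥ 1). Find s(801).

Listing terms: s(1) = 2; s(2) = 5; s(3) = 6; s(4) = 1; s(5) = 2.
Since s(5) = s(1) = 2, the sequence is periodic with period 4.
So s(801) = s(1 + ((801-1) mod 4)) = s(1) = 2.

2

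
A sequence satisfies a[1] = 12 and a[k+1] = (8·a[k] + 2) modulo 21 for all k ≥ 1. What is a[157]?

Computing terms: a[1] = 12, a[2] = 14, a[3] = 9, a[4] = 11, a[5] = 6, a[6] = 8, a[7] = 3, a[8] = 5, a[9] = 0, a[10] = 2, a[11] = 18, a[12] = 20, a[13] = 15, a[14] = 17, a[15] = 12.
The sequence repeats with period 14.
So a[157] = a[1 + ((157-1) mod 14)] = a[3] = 9.

9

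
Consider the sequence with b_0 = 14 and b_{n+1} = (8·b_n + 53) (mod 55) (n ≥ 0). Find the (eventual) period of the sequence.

20

Computing terms: b_0 = 14, b_1 = 0, b_2 = 53, b_3 = 37, b_4 = 19, b_5 = 40, b_6 = 43, b_7 = 12, b_8 = 39, b_9 = 35, b_{10} = 3, b_{11} = 22, b_{12} = 9, b_{13} = 15, b_{14} = 8, b_{15} = 7, b_{16} = 54, b_{17} = 45, b_{18} = 28, b_{19} = 2, b_{20} = 14.
The sequence repeats with period 20.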